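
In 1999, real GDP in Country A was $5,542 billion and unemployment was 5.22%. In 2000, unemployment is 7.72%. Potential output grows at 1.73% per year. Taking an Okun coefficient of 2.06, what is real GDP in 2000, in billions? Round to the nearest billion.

$5,352 billion

Δu = 7.72 - 5.22 = 2.5 points.
Okun's law (growth form): g_Y = g_Y* - β × Δu = 1.73 - 2.06 × (2.50) = 1.73 - 5.15 = -3.42%.
Real GDP in the next year = 5542 × (1 - 3.42/100) = 5542 × 0.9658 ≈ 5352 billion.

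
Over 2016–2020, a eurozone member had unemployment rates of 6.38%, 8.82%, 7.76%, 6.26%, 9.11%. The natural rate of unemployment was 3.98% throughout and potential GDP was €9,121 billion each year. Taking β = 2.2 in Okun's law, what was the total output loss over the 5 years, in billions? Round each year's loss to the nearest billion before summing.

€3,699 billion

Year 2016: gap = -2.2 × (6.38 - 3.98) = -5.28%, loss ≈ 9121 × 5.28/100 ≈ 482.
Year 2017: gap = -2.2 × (8.82 - 3.98) = -10.648%, loss ≈ 9121 × 10.648/100 ≈ 971.
Year 2018: gap = -2.2 × (7.76 - 3.98) = -8.316%, loss ≈ 9121 × 8.316/100 ≈ 759.
Year 2019: gap = -2.2 × (6.26 - 3.98) = -5.016%, loss ≈ 9121 × 5.016/100 ≈ 458.
Year 2020: gap = -2.2 × (9.11 - 3.98) = -11.286%, loss ≈ 9121 × 11.286/100 ≈ 1029.
Total lost output = 482 + 971 + 759 + 458 + 1029 = 3699 billion.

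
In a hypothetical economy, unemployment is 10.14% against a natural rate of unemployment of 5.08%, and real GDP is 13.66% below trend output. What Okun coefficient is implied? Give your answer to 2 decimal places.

Okun's law: output gap = -β × (u - u*).
-13.66 = -β × (10.14 - 5.08) = -β × 5.06, so β = 13.66/5.06 = 2.70.

β ≈ 2.70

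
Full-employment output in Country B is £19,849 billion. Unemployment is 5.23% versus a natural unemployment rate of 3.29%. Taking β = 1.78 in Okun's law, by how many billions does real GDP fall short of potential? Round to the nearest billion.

Output gap = -1.78 × (5.23 - 3.29) = -1.78 × 1.94 = -3.4532%.
Actual GDP ≈ 19849 × 0.965468 ≈ 19164 billion, so the shortfall is 19849 - 19164 = 685 billion.

£685 billion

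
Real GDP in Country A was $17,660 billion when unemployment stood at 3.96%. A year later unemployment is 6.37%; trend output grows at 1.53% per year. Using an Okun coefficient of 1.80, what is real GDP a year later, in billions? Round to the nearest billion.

Δu = 6.37 - 3.96 = 2.41 points.
Okun's law (growth form): g_Y = g_Y* - β × Δu = 1.53 - 1.80 × (2.41) = 1.53 - 4.338 = -2.808%.
Real GDP in the next year = 17660 × (1 - 2.808/100) = 17660 × 0.97192 ≈ 17164 billion.

$17,164 billion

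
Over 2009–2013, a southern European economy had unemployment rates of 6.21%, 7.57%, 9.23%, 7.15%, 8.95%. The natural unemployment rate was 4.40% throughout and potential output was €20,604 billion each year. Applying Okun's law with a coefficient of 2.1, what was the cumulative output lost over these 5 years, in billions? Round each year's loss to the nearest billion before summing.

Year 2009: gap = -2.1 × (6.21 - 4.4) = -3.801%, loss ≈ 20604 × 3.801/100 ≈ 783.
Year 2010: gap = -2.1 × (7.57 - 4.4) = -6.657%, loss ≈ 20604 × 6.657/100 ≈ 1372.
Year 2011: gap = -2.1 × (9.23 - 4.4) = -10.143%, loss ≈ 20604 × 10.143/100 ≈ 2090.
Year 2012: gap = -2.1 × (7.15 - 4.4) = -5.775%, loss ≈ 20604 × 5.775/100 ≈ 1190.
Year 2013: gap = -2.1 × (8.95 - 4.4) = -9.555%, loss ≈ 20604 × 9.555/100 ≈ 1969.
Total lost output = 783 + 1372 + 2090 + 1190 + 1969 = 7404 billion.

€7,404 billion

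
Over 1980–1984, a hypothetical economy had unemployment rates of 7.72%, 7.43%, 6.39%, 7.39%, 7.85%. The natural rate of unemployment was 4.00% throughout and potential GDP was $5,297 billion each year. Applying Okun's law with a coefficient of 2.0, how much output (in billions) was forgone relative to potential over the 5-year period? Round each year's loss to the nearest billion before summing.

$1,777 billion

Year 1980: gap = -2.0 × (7.72 - 4) = -7.44%, loss ≈ 5297 × 7.44/100 ≈ 394.
Year 1981: gap = -2.0 × (7.43 - 4) = -6.86%, loss ≈ 5297 × 6.86/100 ≈ 363.
Year 1982: gap = -2.0 × (6.39 - 4) = -4.78%, loss ≈ 5297 × 4.78/100 ≈ 253.
Year 1983: gap = -2.0 × (7.39 - 4) = -6.78%, loss ≈ 5297 × 6.78/100 ≈ 359.
Year 1984: gap = -2.0 × (7.85 - 4) = -7.7%, loss ≈ 5297 × 7.7/100 ≈ 408.
Total lost output = 394 + 363 + 253 + 359 + 408 = 1777 billion.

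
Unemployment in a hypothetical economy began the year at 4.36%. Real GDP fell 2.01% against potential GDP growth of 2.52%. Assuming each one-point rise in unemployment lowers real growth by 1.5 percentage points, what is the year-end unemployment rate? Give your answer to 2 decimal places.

7.38%

Growth-rate Okun's law: g_Y = g_Y* - β × Δu, so Δu = (g_Y* - g_Y)/β.
Δu = (2.52 + 2.01)/1.5 = 4.53/1.5 = 3.02 percentage points.
Year-end unemployment = 4.36 + 3.02 = 7.38%.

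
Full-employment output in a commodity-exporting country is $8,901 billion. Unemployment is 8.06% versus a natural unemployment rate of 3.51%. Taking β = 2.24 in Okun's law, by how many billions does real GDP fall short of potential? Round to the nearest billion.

Output gap = -2.24 × (8.06 - 3.51) = -2.24 × 4.55 = -10.192%.
Actual GDP ≈ 8901 × 0.89808 ≈ 7994 billion, so the shortfall is 8901 - 7994 = 907 billion.

$907 billion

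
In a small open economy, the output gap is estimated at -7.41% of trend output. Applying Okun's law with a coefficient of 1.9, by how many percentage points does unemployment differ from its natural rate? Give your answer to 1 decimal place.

Okun's law: output gap = -β × (u - u*), so u - u* = -(output gap)/β.
u - u* = -(-7.41)/1.9 = 3.9 percentage points.

3.9 percentage points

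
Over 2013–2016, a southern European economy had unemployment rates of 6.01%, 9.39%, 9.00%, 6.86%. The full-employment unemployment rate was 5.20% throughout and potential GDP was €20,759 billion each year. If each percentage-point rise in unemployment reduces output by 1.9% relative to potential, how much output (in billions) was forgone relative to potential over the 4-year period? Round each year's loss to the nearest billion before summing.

€4,126 billion

Year 2013: gap = -1.9 × (6.01 - 5.2) = -1.539%, loss ≈ 20759 × 1.539/100 ≈ 319.
Year 2014: gap = -1.9 × (9.39 - 5.2) = -7.961%, loss ≈ 20759 × 7.961/100 ≈ 1653.
Year 2015: gap = -1.9 × (9 - 5.2) = -7.22%, loss ≈ 20759 × 7.22/100 ≈ 1499.
Year 2016: gap = -1.9 × (6.86 - 5.2) = -3.154%, loss ≈ 20759 × 3.154/100 ≈ 655.
Total lost output = 319 + 1653 + 1499 + 655 = 4126 billion.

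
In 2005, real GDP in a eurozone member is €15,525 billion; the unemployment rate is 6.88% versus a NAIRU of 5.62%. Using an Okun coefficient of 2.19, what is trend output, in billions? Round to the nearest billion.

€15,966 billion

Unemployment gap = 6.88 - 5.62 = 1.26 points, so output gap = -2.19 × 1.26 = -2.7594%.
Since Y = Y* × (1 + gap/100), Y* = 15525/0.972406 ≈ 15966 billion.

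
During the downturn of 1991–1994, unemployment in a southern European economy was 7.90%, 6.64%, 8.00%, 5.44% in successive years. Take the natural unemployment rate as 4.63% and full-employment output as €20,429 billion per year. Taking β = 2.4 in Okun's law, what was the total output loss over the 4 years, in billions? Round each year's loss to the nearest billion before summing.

Year 1991: gap = -2.4 × (7.9 - 4.63) = -7.848%, loss ≈ 20429 × 7.848/100 ≈ 1603.
Year 1992: gap = -2.4 × (6.64 - 4.63) = -4.824%, loss ≈ 20429 × 4.824/100 ≈ 985.
Year 1993: gap = -2.4 × (8 - 4.63) = -8.088%, loss ≈ 20429 × 8.088/100 ≈ 1652.
Year 1994: gap = -2.4 × (5.44 - 4.63) = -1.944%, loss ≈ 20429 × 1.944/100 ≈ 397.
Total lost output = 1603 + 985 + 1652 + 397 = 4637 billion.

€4,637 billion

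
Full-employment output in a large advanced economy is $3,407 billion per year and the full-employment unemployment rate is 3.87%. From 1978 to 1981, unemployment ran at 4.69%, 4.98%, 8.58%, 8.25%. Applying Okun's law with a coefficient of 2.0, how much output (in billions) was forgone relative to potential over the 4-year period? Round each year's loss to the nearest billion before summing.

$751 billion

Year 1978: gap = -2.0 × (4.69 - 3.87) = -1.64%, loss ≈ 3407 × 1.64/100 ≈ 56.
Year 1979: gap = -2.0 × (4.98 - 3.87) = -2.22%, loss ≈ 3407 × 2.22/100 ≈ 76.
Year 1980: gap = -2.0 × (8.58 - 3.87) = -9.42%, loss ≈ 3407 × 9.42/100 ≈ 321.
Year 1981: gap = -2.0 × (8.25 - 3.87) = -8.76%, loss ≈ 3407 × 8.76/100 ≈ 298.
Total lost output = 56 + 76 + 321 + 298 = 751 billion.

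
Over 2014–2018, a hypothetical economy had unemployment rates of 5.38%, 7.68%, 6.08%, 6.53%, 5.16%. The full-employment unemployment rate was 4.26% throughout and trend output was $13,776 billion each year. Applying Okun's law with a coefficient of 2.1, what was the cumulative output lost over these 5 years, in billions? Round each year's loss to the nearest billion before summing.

$2,757 billion

Year 2014: gap = -2.1 × (5.38 - 4.26) = -2.352%, loss ≈ 13776 × 2.352/100 ≈ 324.
Year 2015: gap = -2.1 × (7.68 - 4.26) = -7.182%, loss ≈ 13776 × 7.182/100 ≈ 989.
Year 2016: gap = -2.1 × (6.08 - 4.26) = -3.822%, loss ≈ 13776 × 3.822/100 ≈ 527.
Year 2017: gap = -2.1 × (6.53 - 4.26) = -4.767%, loss ≈ 13776 × 4.767/100 ≈ 657.
Year 2018: gap = -2.1 × (5.16 - 4.26) = -1.89%, loss ≈ 13776 × 1.89/100 ≈ 260.
Total lost output = 324 + 989 + 527 + 657 + 260 = 2757 billion.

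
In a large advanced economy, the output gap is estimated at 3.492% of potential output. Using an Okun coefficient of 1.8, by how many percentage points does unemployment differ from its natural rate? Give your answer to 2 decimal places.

Okun's law: output gap = -β × (u - u*), so u - u* = -(output gap)/β.
u - u* = -(3.492)/1.8 = -1.94 percentage points.

-1.94 percentage points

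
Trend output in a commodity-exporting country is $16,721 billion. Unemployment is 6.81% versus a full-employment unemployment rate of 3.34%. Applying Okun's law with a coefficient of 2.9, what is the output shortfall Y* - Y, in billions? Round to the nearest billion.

Output gap = -2.9 × (6.81 - 3.34) = -2.9 × 3.47 = -10.063%.
Actual GDP ≈ 16721 × 0.89937 ≈ 15038 billion, so the shortfall is 16721 - 15038 = 1683 billion.

$1,683 billion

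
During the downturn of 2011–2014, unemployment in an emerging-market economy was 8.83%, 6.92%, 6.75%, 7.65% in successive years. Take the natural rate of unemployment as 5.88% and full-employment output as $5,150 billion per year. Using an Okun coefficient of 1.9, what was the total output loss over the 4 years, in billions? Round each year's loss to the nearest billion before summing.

$649 billion

Year 2011: gap = -1.9 × (8.83 - 5.88) = -5.605%, loss ≈ 5150 × 5.605/100 ≈ 289.
Year 2012: gap = -1.9 × (6.92 - 5.88) = -1.976%, loss ≈ 5150 × 1.976/100 ≈ 102.
Year 2013: gap = -1.9 × (6.75 - 5.88) = -1.653%, loss ≈ 5150 × 1.653/100 ≈ 85.
Year 2014: gap = -1.9 × (7.65 - 5.88) = -3.363%, loss ≈ 5150 × 3.363/100 ≈ 173.
Total lost output = 289 + 102 + 85 + 173 = 649 billion.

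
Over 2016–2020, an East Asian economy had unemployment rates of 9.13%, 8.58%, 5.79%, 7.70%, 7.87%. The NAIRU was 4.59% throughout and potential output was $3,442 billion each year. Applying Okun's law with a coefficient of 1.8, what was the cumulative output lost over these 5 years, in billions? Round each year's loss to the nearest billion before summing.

$998 billion

Year 2016: gap = -1.8 × (9.13 - 4.59) = -8.172%, loss ≈ 3442 × 8.172/100 ≈ 281.
Year 2017: gap = -1.8 × (8.58 - 4.59) = -7.182%, loss ≈ 3442 × 7.182/100 ≈ 247.
Year 2018: gap = -1.8 × (5.79 - 4.59) = -2.16%, loss ≈ 3442 × 2.16/100 ≈ 74.
Year 2019: gap = -1.8 × (7.7 - 4.59) = -5.598%, loss ≈ 3442 × 5.598/100 ≈ 193.
Year 2020: gap = -1.8 × (7.87 - 4.59) = -5.904%, loss ≈ 3442 × 5.904/100 ≈ 203.
Total lost output = 281 + 247 + 74 + 193 + 203 = 998 billion.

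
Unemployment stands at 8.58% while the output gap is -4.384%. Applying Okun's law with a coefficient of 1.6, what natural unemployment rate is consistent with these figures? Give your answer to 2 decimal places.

5.84%

From Okun's law, u - u* = -(output gap)/β = -(-4.384)/1.6 = 2.74 points.
So u* = 8.58 - 2.74 = 5.84%.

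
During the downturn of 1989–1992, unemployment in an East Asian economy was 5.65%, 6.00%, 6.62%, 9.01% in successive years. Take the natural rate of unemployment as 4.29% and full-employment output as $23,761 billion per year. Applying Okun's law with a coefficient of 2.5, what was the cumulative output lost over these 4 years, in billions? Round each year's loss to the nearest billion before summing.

$6,012 billion

Year 1989: gap = -2.5 × (5.65 - 4.29) = -3.4%, loss ≈ 23761 × 3.4/100 ≈ 808.
Year 1990: gap = -2.5 × (6 - 4.29) = -4.275%, loss ≈ 23761 × 4.275/100 ≈ 1016.
Year 1991: gap = -2.5 × (6.62 - 4.29) = -5.825%, loss ≈ 23761 × 5.825/100 ≈ 1384.
Year 1992: gap = -2.5 × (9.01 - 4.29) = -11.8%, loss ≈ 23761 × 11.8/100 ≈ 2804.
Total lost output = 808 + 1016 + 1384 + 2804 = 6012 billion.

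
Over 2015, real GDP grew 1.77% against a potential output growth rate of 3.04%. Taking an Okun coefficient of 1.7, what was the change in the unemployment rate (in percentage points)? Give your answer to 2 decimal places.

Growth-rate Okun's law: g_Y = g_Y* - β × Δu, so Δu = (g_Y* - g_Y)/β.
Δu = (3.04 - 1.77)/1.7 = 1.27/1.7 = 0.75 percentage points.

0.75 percentage points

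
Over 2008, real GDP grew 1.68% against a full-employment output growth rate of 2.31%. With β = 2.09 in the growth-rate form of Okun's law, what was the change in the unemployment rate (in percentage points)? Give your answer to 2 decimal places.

Growth-rate Okun's law: g_Y = g_Y* - β × Δu, so Δu = (g_Y* - g_Y)/β.
Δu = (2.31 - 1.68)/2.09 = 0.63/2.09 = 0.30 percentage points.

0.30 percentage points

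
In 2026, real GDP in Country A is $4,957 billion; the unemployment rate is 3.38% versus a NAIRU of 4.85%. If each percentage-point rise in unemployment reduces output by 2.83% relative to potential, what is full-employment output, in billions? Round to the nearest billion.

$4,759 billion

Unemployment gap = 3.38 - 4.85 = -1.47 points, so output gap = -2.83 × (-1.47) = 4.1601%.
Since Y = Y* × (1 + gap/100), Y* = 4957/1.041601 ≈ 4759 billion.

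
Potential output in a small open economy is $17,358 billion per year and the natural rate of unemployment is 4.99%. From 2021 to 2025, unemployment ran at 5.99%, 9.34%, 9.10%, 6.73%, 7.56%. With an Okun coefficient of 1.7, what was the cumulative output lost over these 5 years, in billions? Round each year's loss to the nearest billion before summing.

Year 2021: gap = -1.7 × (5.99 - 4.99) = -1.7%, loss ≈ 17358 × 1.7/100 ≈ 295.
Year 2022: gap = -1.7 × (9.34 - 4.99) = -7.395%, loss ≈ 17358 × 7.395/100 ≈ 1284.
Year 2023: gap = -1.7 × (9.1 - 4.99) = -6.987%, loss ≈ 17358 × 6.987/100 ≈ 1213.
Year 2024: gap = -1.7 × (6.73 - 4.99) = -2.958%, loss ≈ 17358 × 2.958/100 ≈ 513.
Year 2025: gap = -1.7 × (7.56 - 4.99) = -4.369%, loss ≈ 17358 × 4.369/100 ≈ 758.
Total lost output = 295 + 1284 + 1213 + 513 + 758 = 4063 billion.

$4,063 billion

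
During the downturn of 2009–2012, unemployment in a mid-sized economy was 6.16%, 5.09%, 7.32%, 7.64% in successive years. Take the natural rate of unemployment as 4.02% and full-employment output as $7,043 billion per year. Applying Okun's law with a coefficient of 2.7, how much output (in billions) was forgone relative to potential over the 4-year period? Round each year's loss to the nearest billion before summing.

Year 2009: gap = -2.7 × (6.16 - 4.02) = -5.778%, loss ≈ 7043 × 5.778/100 ≈ 407.
Year 2010: gap = -2.7 × (5.09 - 4.02) = -2.889%, loss ≈ 7043 × 2.889/100 ≈ 203.
Year 2011: gap = -2.7 × (7.32 - 4.02) = -8.91%, loss ≈ 7043 × 8.91/100 ≈ 628.
Year 2012: gap = -2.7 × (7.64 - 4.02) = -9.774%, loss ≈ 7043 × 9.774/100 ≈ 688.
Total lost output = 407 + 203 + 628 + 688 = 1926 billion.

$1,926 billion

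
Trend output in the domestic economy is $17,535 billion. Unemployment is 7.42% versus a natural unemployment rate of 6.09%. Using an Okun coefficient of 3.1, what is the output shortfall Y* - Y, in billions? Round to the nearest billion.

$723 billion

Output gap = -3.1 × (7.42 - 6.09) = -3.1 × 1.33 = -4.123%.
Actual GDP ≈ 17535 × 0.95877 ≈ 16812 billion, so the shortfall is 17535 - 16812 = 723 billion.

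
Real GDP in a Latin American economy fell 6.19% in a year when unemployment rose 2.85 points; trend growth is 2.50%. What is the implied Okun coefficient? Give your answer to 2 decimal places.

Growth form: g_Y = g_Y* - β × Δu, so β = (g_Y* - g_Y)/Δu.
β = (2.5 + 6.19)/2.85 = 8.69/2.85 = 3.05.

β ≈ 3.05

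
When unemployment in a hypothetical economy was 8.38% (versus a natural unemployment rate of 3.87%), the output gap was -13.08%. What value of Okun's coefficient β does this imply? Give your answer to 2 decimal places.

Okun's law: output gap = -β × (u - u*).
-13.08 = -β × (8.38 - 3.87) = -β × 4.51, so β = 13.08/4.51 = 2.90.

β ≈ 2.90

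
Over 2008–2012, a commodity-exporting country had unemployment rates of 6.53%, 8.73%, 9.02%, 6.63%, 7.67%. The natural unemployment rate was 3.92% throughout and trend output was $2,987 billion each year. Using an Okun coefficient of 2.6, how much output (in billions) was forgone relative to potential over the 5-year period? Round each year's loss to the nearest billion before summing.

$1,474 billion

Year 2008: gap = -2.6 × (6.53 - 3.92) = -6.786%, loss ≈ 2987 × 6.786/100 ≈ 203.
Year 2009: gap = -2.6 × (8.73 - 3.92) = -12.506%, loss ≈ 2987 × 12.506/100 ≈ 374.
Year 2010: gap = -2.6 × (9.02 - 3.92) = -13.26%, loss ≈ 2987 × 13.26/100 ≈ 396.
Year 2011: gap = -2.6 × (6.63 - 3.92) = -7.046%, loss ≈ 2987 × 7.046/100 ≈ 210.
Year 2012: gap = -2.6 × (7.67 - 3.92) = -9.75%, loss ≈ 2987 × 9.75/100 ≈ 291.
Total lost output = 203 + 374 + 396 + 210 + 291 = 1474 billion.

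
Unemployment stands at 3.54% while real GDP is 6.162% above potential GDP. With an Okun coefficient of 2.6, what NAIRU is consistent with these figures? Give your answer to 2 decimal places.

5.91%

From Okun's law, u - u* = -(output gap)/β = -(6.162)/2.6 = -2.37 points.
So u* = 3.54 + 2.37 = 5.91%.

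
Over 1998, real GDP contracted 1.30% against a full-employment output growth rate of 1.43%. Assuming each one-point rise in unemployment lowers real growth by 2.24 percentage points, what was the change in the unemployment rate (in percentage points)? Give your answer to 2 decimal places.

1.22 percentage points

Growth-rate Okun's law: g_Y = g_Y* - β × Δu, so Δu = (g_Y* - g_Y)/β.
Δu = (1.43 + 1.3)/2.24 = 2.73/2.24 = 1.22 percentage points.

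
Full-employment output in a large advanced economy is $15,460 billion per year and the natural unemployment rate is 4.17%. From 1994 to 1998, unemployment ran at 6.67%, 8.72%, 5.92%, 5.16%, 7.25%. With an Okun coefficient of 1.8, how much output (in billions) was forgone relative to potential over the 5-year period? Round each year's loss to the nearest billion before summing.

$3,581 billion

Year 1994: gap = -1.8 × (6.67 - 4.17) = -4.5%, loss ≈ 15460 × 4.5/100 ≈ 696.
Year 1995: gap = -1.8 × (8.72 - 4.17) = -8.19%, loss ≈ 15460 × 8.19/100 ≈ 1266.
Year 1996: gap = -1.8 × (5.92 - 4.17) = -3.15%, loss ≈ 15460 × 3.15/100 ≈ 487.
Year 1997: gap = -1.8 × (5.16 - 4.17) = -1.782%, loss ≈ 15460 × 1.782/100 ≈ 275.
Year 1998: gap = -1.8 × (7.25 - 4.17) = -5.544%, loss ≈ 15460 × 5.544/100 ≈ 857.
Total lost output = 696 + 1266 + 487 + 275 + 857 = 3581 billion.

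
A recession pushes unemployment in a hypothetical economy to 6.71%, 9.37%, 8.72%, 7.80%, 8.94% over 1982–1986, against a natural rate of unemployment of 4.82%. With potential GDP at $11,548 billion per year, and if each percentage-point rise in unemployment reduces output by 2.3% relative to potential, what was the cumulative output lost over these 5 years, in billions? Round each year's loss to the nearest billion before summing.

Year 1982: gap = -2.3 × (6.71 - 4.82) = -4.347%, loss ≈ 11548 × 4.347/100 ≈ 502.
Year 1983: gap = -2.3 × (9.37 - 4.82) = -10.465%, loss ≈ 11548 × 10.465/100 ≈ 1208.
Year 1984: gap = -2.3 × (8.72 - 4.82) = -8.97%, loss ≈ 11548 × 8.97/100 ≈ 1036.
Year 1985: gap = -2.3 × (7.8 - 4.82) = -6.854%, loss ≈ 11548 × 6.854/100 ≈ 791.
Year 1986: gap = -2.3 × (8.94 - 4.82) = -9.476%, loss ≈ 11548 × 9.476/100 ≈ 1094.
Total lost output = 502 + 1208 + 1036 + 791 + 1094 = 4631 billion.

$4,631 billion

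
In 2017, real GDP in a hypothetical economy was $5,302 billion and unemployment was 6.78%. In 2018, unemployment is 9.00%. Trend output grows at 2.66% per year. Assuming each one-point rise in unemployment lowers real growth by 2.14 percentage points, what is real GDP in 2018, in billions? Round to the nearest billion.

Δu = 9 - 6.78 = 2.22 points.
Okun's law (growth form): g_Y = g_Y* - β × Δu = 2.66 - 2.14 × (2.22) = 2.66 - 4.7508 = -2.0908%.
Real GDP in the next year = 5302 × (1 - 2.0908/100) = 5302 × 0.979092 ≈ 5191 billion.

$5,191 billion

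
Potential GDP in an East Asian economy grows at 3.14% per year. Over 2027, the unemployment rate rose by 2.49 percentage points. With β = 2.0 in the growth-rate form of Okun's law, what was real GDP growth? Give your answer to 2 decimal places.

-1.84%

Growth-rate Okun's law: g_Y = g_Y* - β × Δu.
g_Y = 3.14 - 2.0 × (2.49) = 3.14 - 4.98 = -1.84%, i.e. -1.84% to 2 d.p.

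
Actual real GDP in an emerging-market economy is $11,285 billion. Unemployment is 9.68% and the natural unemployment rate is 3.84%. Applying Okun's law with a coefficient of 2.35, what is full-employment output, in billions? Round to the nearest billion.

Unemployment gap = 9.68 - 3.84 = 5.84 points, so output gap = -2.35 × 5.84 = -13.724%.
Since Y = Y* × (1 + gap/100), Y* = 11285/0.86276 ≈ 13080 billion.

$13,080 billion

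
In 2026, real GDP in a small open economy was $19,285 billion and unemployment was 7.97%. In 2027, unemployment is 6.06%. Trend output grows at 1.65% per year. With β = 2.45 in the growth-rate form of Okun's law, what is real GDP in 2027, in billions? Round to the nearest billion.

$20,506 billion

Δu = 6.06 - 7.97 = -1.91 points.
Okun's law (growth form): g_Y = g_Y* - β × Δu = 1.65 - 2.45 × (-1.91) = 1.65 + 4.6795 = 6.3295%.
Real GDP in the next year = 19285 × (1 + 6.3295/100) = 19285 × 1.063295 ≈ 20506 billion.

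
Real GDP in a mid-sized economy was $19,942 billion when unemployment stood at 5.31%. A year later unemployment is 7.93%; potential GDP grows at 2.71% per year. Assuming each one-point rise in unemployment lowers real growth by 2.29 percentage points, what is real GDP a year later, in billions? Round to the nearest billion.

$19,286 billion

Δu = 7.93 - 5.31 = 2.62 points.
Okun's law (growth form): g_Y = g_Y* - β × Δu = 2.71 - 2.29 × (2.62) = 2.71 - 5.9998 = -3.2898%.
Real GDP in the next year = 19942 × (1 - 3.2898/100) = 19942 × 0.967102 ≈ 19286 billion.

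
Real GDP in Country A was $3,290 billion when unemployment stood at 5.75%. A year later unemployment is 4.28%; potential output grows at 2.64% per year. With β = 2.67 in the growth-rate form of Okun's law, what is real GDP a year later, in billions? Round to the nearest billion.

$3,506 billion

Δu = 4.28 - 5.75 = -1.47 points.
Okun's law (growth form): g_Y = g_Y* - β × Δu = 2.64 - 2.67 × (-1.47) = 2.64 + 3.9249 = 6.5649%.
Real GDP in the next year = 3290 × (1 + 6.5649/100) = 3290 × 1.065649 ≈ 3506 billion.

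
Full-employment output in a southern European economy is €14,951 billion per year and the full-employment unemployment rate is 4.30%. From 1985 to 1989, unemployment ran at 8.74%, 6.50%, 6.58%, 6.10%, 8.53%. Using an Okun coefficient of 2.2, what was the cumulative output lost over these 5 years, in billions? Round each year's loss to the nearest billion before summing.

€4,917 billion

Year 1985: gap = -2.2 × (8.74 - 4.3) = -9.768%, loss ≈ 14951 × 9.768/100 ≈ 1460.
Year 1986: gap = -2.2 × (6.5 - 4.3) = -4.84%, loss ≈ 14951 × 4.84/100 ≈ 724.
Year 1987: gap = -2.2 × (6.58 - 4.3) = -5.016%, loss ≈ 14951 × 5.016/100 ≈ 750.
Year 1988: gap = -2.2 × (6.1 - 4.3) = -3.96%, loss ≈ 14951 × 3.96/100 ≈ 592.
Year 1989: gap = -2.2 × (8.53 - 4.3) = -9.306%, loss ≈ 14951 × 9.306/100 ≈ 1391.
Total lost output = 1460 + 724 + 750 + 592 + 1391 = 4917 billion.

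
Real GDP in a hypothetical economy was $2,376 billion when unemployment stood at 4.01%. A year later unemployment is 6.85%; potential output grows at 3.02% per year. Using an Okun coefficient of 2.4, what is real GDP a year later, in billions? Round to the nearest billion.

$2,286 billion

Δu = 6.85 - 4.01 = 2.84 points.
Okun's law (growth form): g_Y = g_Y* - β × Δu = 3.02 - 2.4 × (2.84) = 3.02 - 6.816 = -3.796%.
Real GDP in the next year = 2376 × (1 - 3.796/100) = 2376 × 0.96204 ≈ 2286 billion.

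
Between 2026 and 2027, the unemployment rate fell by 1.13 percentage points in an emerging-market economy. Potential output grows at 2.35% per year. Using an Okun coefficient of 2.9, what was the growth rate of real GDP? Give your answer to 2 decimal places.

Growth-rate Okun's law: g_Y = g_Y* - β × Δu.
g_Y = 2.35 - 2.9 × (-1.13) = 2.35 + 3.277 = 5.627%, i.e. 5.63% to 2 d.p.

5.63%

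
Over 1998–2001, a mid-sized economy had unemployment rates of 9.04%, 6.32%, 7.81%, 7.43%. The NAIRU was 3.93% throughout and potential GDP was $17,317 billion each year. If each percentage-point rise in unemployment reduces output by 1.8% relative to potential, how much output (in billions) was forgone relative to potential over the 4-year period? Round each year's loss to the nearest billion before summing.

Year 1998: gap = -1.8 × (9.04 - 3.93) = -9.198%, loss ≈ 17317 × 9.198/100 ≈ 1593.
Year 1999: gap = -1.8 × (6.32 - 3.93) = -4.302%, loss ≈ 17317 × 4.302/100 ≈ 745.
Year 2000: gap = -1.8 × (7.81 - 3.93) = -6.984%, loss ≈ 17317 × 6.984/100 ≈ 1209.
Year 2001: gap = -1.8 × (7.43 - 3.93) = -6.3%, loss ≈ 17317 × 6.3/100 ≈ 1091.
Total lost output = 1593 + 745 + 1209 + 1091 = 4638 billion.

$4,638 billion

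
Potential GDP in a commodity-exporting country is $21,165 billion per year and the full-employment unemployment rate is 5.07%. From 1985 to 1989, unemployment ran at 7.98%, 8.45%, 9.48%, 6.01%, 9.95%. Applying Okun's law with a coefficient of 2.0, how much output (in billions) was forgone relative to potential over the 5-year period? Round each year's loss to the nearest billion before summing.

Year 1985: gap = -2.0 × (7.98 - 5.07) = -5.82%, loss ≈ 21165 × 5.82/100 ≈ 1232.
Year 1986: gap = -2.0 × (8.45 - 5.07) = -6.76%, loss ≈ 21165 × 6.76/100 ≈ 1431.
Year 1987: gap = -2.0 × (9.48 - 5.07) = -8.82%, loss ≈ 21165 × 8.82/100 ≈ 1867.
Year 1988: gap = -2.0 × (6.01 - 5.07) = -1.88%, loss ≈ 21165 × 1.88/100 ≈ 398.
Year 1989: gap = -2.0 × (9.95 - 5.07) = -9.76%, loss ≈ 21165 × 9.76/100 ≈ 2066.
Total lost output = 1232 + 1431 + 1867 + 398 + 2066 = 6994 billion.

$6,994 billion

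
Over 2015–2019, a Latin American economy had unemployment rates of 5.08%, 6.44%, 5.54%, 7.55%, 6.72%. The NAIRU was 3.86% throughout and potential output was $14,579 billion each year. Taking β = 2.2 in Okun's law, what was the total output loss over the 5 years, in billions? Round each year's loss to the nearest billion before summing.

Year 2015: gap = -2.2 × (5.08 - 3.86) = -2.684%, loss ≈ 14579 × 2.684/100 ≈ 391.
Year 2016: gap = -2.2 × (6.44 - 3.86) = -5.676%, loss ≈ 14579 × 5.676/100 ≈ 828.
Year 2017: gap = -2.2 × (5.54 - 3.86) = -3.696%, loss ≈ 14579 × 3.696/100 ≈ 539.
Year 2018: gap = -2.2 × (7.55 - 3.86) = -8.118%, loss ≈ 14579 × 8.118/100 ≈ 1184.
Year 2019: gap = -2.2 × (6.72 - 3.86) = -6.292%, loss ≈ 14579 × 6.292/100 ≈ 917.
Total lost output = 391 + 828 + 539 + 1184 + 917 = 3859 billion.

$3,859 billion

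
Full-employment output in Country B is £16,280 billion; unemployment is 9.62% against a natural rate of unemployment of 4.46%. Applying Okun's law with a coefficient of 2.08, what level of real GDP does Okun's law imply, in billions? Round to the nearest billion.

Unemployment gap = 9.62 - 4.46 = 5.16 points, so the output gap is -2.08 × 5.16 = -10.7328%.
Actual GDP = 16280 × (1 - 10.7328/100) = 16280 × 0.892672 ≈ 14533 billion.

£14,533 billion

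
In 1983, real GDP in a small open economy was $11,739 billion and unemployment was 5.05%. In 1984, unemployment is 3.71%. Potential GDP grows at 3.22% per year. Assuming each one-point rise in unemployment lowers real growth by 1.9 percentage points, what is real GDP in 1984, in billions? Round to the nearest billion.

Δu = 3.71 - 5.05 = -1.34 points.
Okun's law (growth form): g_Y = g_Y* - β × Δu = 3.22 - 1.9 × (-1.34) = 3.22 + 2.546 = 5.766%.
Real GDP in the next year = 11739 × (1 + 5.766/100) = 11739 × 1.05766 ≈ 12416 billion.

$12,416 billion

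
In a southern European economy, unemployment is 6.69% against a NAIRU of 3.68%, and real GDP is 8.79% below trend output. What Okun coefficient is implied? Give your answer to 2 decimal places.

Okun's law: output gap = -β × (u - u*).
-8.79 = -β × (6.69 - 3.68) = -β × 3.01, so β = 8.79/3.01 = 2.92.

β ≈ 2.92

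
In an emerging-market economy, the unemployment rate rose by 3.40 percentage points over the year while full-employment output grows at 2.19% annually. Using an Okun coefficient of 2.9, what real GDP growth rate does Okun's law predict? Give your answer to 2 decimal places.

Growth-rate Okun's law: g_Y = g_Y* - β × Δu.
g_Y = 2.19 - 2.9 × (3.40) = 2.19 - 9.86 = -7.67%, i.e. -7.67% to 2 d.p.

-7.67%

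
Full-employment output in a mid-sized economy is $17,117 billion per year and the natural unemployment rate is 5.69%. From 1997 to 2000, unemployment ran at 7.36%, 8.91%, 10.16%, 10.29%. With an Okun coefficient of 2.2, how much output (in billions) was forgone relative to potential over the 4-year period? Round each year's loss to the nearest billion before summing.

$5,257 billion

Year 1997: gap = -2.2 × (7.36 - 5.69) = -3.674%, loss ≈ 17117 × 3.674/100 ≈ 629.
Year 1998: gap = -2.2 × (8.91 - 5.69) = -7.084%, loss ≈ 17117 × 7.084/100 ≈ 1213.
Year 1999: gap = -2.2 × (10.16 - 5.69) = -9.834%, loss ≈ 17117 × 9.834/100 ≈ 1683.
Year 2000: gap = -2.2 × (10.29 - 5.69) = -10.12%, loss ≈ 17117 × 10.12/100 ≈ 1732.
Total lost output = 629 + 1213 + 1683 + 1732 = 5257 billion.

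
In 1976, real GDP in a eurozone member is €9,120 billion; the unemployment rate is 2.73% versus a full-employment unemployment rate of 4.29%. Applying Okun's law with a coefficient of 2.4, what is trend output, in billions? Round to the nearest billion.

Unemployment gap = 2.73 - 4.29 = -1.56 points, so output gap = -2.4 × (-1.56) = 3.744%.
Since Y = Y* × (1 + gap/100), Y* = 9120/1.03744 ≈ 8791 billion.

€8,791 billion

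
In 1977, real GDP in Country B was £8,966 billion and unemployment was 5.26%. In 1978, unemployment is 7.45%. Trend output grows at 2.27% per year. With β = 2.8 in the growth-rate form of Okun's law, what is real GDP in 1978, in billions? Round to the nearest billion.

Δu = 7.45 - 5.26 = 2.19 points.
Okun's law (growth form): g_Y = g_Y* - β × Δu = 2.27 - 2.8 × (2.19) = 2.27 - 6.132 = -3.862%.
Real GDP in the next year = 8966 × (1 - 3.862/100) = 8966 × 0.96138 ≈ 8620 billion.

£8,620 billion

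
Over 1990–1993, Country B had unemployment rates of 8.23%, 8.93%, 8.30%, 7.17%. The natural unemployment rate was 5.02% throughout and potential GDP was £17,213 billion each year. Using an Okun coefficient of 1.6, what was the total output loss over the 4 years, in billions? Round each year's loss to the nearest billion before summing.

£3,456 billion

Year 1990: gap = -1.6 × (8.23 - 5.02) = -5.136%, loss ≈ 17213 × 5.136/100 ≈ 884.
Year 1991: gap = -1.6 × (8.93 - 5.02) = -6.256%, loss ≈ 17213 × 6.256/100 ≈ 1077.
Year 1992: gap = -1.6 × (8.3 - 5.02) = -5.248%, loss ≈ 17213 × 5.248/100 ≈ 903.
Year 1993: gap = -1.6 × (7.17 - 5.02) = -3.44%, loss ≈ 17213 × 3.44/100 ≈ 592.
Total lost output = 884 + 1077 + 903 + 592 = 3456 billion.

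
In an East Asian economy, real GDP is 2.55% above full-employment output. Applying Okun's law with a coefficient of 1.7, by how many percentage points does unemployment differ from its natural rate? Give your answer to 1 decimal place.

Okun's law: output gap = -β × (u - u*), so u - u* = -(output gap)/β.
u - u* = -(2.55)/1.7 = -1.5 percentage points.

-1.5 percentage points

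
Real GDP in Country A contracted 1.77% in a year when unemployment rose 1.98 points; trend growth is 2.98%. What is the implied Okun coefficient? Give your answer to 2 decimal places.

β ≈ 2.40

Growth form: g_Y = g_Y* - β × Δu, so β = (g_Y* - g_Y)/Δu.
β = (2.98 + 1.77)/1.98 = 4.75/1.98 = 2.40.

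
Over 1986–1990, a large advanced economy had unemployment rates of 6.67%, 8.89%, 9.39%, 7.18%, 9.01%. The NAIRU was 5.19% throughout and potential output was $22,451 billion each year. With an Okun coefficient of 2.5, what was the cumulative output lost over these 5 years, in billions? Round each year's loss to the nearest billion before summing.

Year 1986: gap = -2.5 × (6.67 - 5.19) = -3.7%, loss ≈ 22451 × 3.7/100 ≈ 831.
Year 1987: gap = -2.5 × (8.89 - 5.19) = -9.25%, loss ≈ 22451 × 9.25/100 ≈ 2077.
Year 1988: gap = -2.5 × (9.39 - 5.19) = -10.5%, loss ≈ 22451 × 10.5/100 ≈ 2357.
Year 1989: gap = -2.5 × (7.18 - 5.19) = -4.975%, loss ≈ 22451 × 4.975/100 ≈ 1117.
Year 1990: gap = -2.5 × (9.01 - 5.19) = -9.55%, loss ≈ 22451 × 9.55/100 ≈ 2144.
Total lost output = 831 + 2077 + 2357 + 1117 + 2144 = 8526 billion.

$8,526 billion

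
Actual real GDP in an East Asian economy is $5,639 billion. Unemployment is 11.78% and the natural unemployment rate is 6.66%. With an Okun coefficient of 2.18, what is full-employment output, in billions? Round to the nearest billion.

Unemployment gap = 11.78 - 6.66 = 5.12 points, so output gap = -2.18 × 5.12 = -11.1616%.
Since Y = Y* × (1 + gap/100), Y* = 5639/0.888384 ≈ 6347 billion.

$6,347 billion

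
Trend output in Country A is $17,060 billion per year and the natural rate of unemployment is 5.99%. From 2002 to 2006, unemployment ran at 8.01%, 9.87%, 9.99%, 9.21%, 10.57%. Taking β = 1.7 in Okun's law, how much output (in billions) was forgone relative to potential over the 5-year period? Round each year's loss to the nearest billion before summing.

$5,133 billion

Year 2002: gap = -1.7 × (8.01 - 5.99) = -3.434%, loss ≈ 17060 × 3.434/100 ≈ 586.
Year 2003: gap = -1.7 × (9.87 - 5.99) = -6.596%, loss ≈ 17060 × 6.596/100 ≈ 1125.
Year 2004: gap = -1.7 × (9.99 - 5.99) = -6.8%, loss ≈ 17060 × 6.8/100 ≈ 1160.
Year 2005: gap = -1.7 × (9.21 - 5.99) = -5.474%, loss ≈ 17060 × 5.474/100 ≈ 934.
Year 2006: gap = -1.7 × (10.57 - 5.99) = -7.786%, loss ≈ 17060 × 7.786/100 ≈ 1328.
Total lost output = 586 + 1125 + 1160 + 934 + 1328 = 5133 billion.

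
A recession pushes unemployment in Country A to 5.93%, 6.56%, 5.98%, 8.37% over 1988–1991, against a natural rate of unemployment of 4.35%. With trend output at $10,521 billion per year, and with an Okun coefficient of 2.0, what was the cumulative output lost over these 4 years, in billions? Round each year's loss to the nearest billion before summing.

Year 1988: gap = -2.0 × (5.93 - 4.35) = -3.16%, loss ≈ 10521 × 3.16/100 ≈ 332.
Year 1989: gap = -2.0 × (6.56 - 4.35) = -4.42%, loss ≈ 10521 × 4.42/100 ≈ 465.
Year 1990: gap = -2.0 × (5.98 - 4.35) = -3.26%, loss ≈ 10521 × 3.26/100 ≈ 343.
Year 1991: gap = -2.0 × (8.37 - 4.35) = -8.04%, loss ≈ 10521 × 8.04/100 ≈ 846.
Total lost output = 332 + 465 + 343 + 846 = 1986 billion.

$1,986 billion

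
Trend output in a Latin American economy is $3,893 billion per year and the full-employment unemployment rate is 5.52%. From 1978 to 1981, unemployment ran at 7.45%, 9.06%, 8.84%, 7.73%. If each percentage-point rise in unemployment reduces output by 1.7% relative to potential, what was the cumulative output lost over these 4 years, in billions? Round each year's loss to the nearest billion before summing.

Year 1978: gap = -1.7 × (7.45 - 5.52) = -3.281%, loss ≈ 3893 × 3.281/100 ≈ 128.
Year 1979: gap = -1.7 × (9.06 - 5.52) = -6.018%, loss ≈ 3893 × 6.018/100 ≈ 234.
Year 1980: gap = -1.7 × (8.84 - 5.52) = -5.644%, loss ≈ 3893 × 5.644/100 ≈ 220.
Year 1981: gap = -1.7 × (7.73 - 5.52) = -3.757%, loss ≈ 3893 × 3.757/100 ≈ 146.
Total lost output = 128 + 234 + 220 + 146 = 728 billion.

$728 billion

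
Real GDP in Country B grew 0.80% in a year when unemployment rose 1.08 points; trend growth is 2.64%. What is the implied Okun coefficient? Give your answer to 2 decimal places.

Growth form: g_Y = g_Y* - β × Δu, so β = (g_Y* - g_Y)/Δu.
β = (2.64 - 0.8)/1.08 = 1.84/1.08 = 1.70.

β ≈ 1.70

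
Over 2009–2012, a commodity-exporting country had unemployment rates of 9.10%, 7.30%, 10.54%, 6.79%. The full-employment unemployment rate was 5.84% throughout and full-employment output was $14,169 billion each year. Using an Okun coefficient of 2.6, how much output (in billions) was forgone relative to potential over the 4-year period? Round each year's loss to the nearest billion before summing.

Year 2009: gap = -2.6 × (9.1 - 5.84) = -8.476%, loss ≈ 14169 × 8.476/100 ≈ 1201.
Year 2010: gap = -2.6 × (7.3 - 5.84) = -3.796%, loss ≈ 14169 × 3.796/100 ≈ 538.
Year 2011: gap = -2.6 × (10.54 - 5.84) = -12.22%, loss ≈ 14169 × 12.22/100 ≈ 1731.
Year 2012: gap = -2.6 × (6.79 - 5.84) = -2.47%, loss ≈ 14169 × 2.47/100 ≈ 350.
Total lost output = 1201 + 538 + 1731 + 350 = 3820 billion.

$3,820 billion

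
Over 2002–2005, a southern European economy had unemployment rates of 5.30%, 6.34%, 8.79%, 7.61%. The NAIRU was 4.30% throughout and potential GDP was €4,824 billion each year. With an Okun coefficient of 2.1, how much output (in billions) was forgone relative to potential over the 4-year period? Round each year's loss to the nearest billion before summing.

Year 2002: gap = -2.1 × (5.3 - 4.3) = -2.1%, loss ≈ 4824 × 2.1/100 ≈ 101.
Year 2003: gap = -2.1 × (6.34 - 4.3) = -4.284%, loss ≈ 4824 × 4.284/100 ≈ 207.
Year 2004: gap = -2.1 × (8.79 - 4.3) = -9.429%, loss ≈ 4824 × 9.429/100 ≈ 455.
Year 2005: gap = -2.1 × (7.61 - 4.3) = -6.951%, loss ≈ 4824 × 6.951/100 ≈ 335.
Total lost output = 101 + 207 + 455 + 335 = 1098 billion.

€1,098 billion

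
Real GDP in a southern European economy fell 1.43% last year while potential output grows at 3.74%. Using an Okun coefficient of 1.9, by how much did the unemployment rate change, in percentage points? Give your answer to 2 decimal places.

2.72 percentage points

Growth-rate Okun's law: g_Y = g_Y* - β × Δu, so Δu = (g_Y* - g_Y)/β.
Δu = (3.74 + 1.43)/1.9 = 5.17/1.9 = 2.72 percentage points.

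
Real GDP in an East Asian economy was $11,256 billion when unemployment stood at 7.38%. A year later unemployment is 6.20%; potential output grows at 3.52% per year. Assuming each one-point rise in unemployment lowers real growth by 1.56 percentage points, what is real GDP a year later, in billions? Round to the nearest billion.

Δu = 6.2 - 7.38 = -1.18 points.
Okun's law (growth form): g_Y = g_Y* - β × Δu = 3.52 - 1.56 × (-1.18) = 3.52 + 1.8408 = 5.3608%.
Real GDP in the next year = 11256 × (1 + 5.3608/100) = 11256 × 1.053608 ≈ 11859 billion.

$11,859 billion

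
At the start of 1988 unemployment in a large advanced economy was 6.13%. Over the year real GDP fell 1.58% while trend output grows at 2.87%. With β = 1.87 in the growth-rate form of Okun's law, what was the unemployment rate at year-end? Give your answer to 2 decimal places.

8.51%

Growth-rate Okun's law: g_Y = g_Y* - β × Δu, so Δu = (g_Y* - g_Y)/β.
Δu = (2.87 + 1.58)/1.87 = 4.45/1.87 = 2.38 percentage points.
Year-end unemployment = 6.13 + 2.38 = 8.51%.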